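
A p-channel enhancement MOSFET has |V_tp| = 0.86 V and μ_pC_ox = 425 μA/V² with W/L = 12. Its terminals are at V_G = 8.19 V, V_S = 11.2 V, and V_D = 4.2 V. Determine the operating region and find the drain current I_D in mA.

V_SG = V_S − V_G = 11.2 − 8.19 = 3.01 V; V_SD = V_S − V_D = 11.2 − 4.2 = 7 V.
k_p = μ_pC_ox · (W/L) = 5.1 mA/V².
V_ov = V_SG − |V_tp| = 3.01 − 0.86 = 2.15 V.
Since V_SD = 7 V ≥ V_ov = 2.15 V, the device is in saturation.
I_D = ½ k_p V_ov² = 0.5 × 5.1 × 2.15² = 11.8 mA.

Saturation; I_D = 11.8 mA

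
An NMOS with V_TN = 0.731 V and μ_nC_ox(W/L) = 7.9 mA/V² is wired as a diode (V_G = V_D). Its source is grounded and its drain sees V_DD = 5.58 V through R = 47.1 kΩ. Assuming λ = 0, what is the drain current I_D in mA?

I_D = 0.0996 mA

With gate tied to drain, V_GS = V_DS ≥ V_GS − V_TN, so the device is in saturation.
KCL at the drain: ½ k_n (V_GS − V_TN)² = (V_DD − V_GS)/R.
Let x = V_GS − 0.731. Then 186 x² + x − 4.849 = 0, giving x = 0.159 V (positive root), so V_GS = 0.89 V.
I_D = (V_DD − V_GS)/R = (5.58 − 0.89) / 47.1 = 0.0996 mA.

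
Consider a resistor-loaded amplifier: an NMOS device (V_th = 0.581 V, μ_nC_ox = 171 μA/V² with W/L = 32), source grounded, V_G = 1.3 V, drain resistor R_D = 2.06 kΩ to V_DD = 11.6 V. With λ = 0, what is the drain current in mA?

V_GS = V_G = 1.3 V, so V_ov = 1.3 − 0.581 = 0.719 V.
k_n = μ_nC_ox · (W/L) = 5.472 mA/V².
Assume saturation: I_D = ½ k_n V_ov² = 0.5 × 5.472 × 0.719² = 1.41 mA, giving V_DS = V_DD − I_D R_D = 11.6 − 1.41 × 2.06 = 8.69 V.
V_DS = 8.69 V ≥ V_ov = 0.719 V, confirming saturation.

I_D = 1.41 mA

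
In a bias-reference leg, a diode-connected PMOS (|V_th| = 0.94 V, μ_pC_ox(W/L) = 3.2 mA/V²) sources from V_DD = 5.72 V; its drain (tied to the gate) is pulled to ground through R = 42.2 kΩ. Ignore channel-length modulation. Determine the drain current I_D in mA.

With gate tied to drain, V_SG = V_SD ≥ V_SG − |V_th|, so the device is in saturation.
KCL at the drain: ½ k_p (V_SG − |V_th|)² = (V_DD − V_SG)/R.
Let x = V_SG − 0.94. Then 67.5 x² + x − 4.78 = 0, giving x = 0.259 V (positive root), so V_SG = 1.2 V.
I_D = (V_DD − V_SG)/R = (5.72 − 1.2) / 42.2 = 0.107 mA.

I_D = 0.107 mA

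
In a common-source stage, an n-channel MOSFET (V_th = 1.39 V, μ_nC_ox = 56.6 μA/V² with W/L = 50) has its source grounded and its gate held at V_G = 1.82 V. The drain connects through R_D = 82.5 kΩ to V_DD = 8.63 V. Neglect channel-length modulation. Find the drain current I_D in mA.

V_GS = V_G = 1.82 V, so V_ov = 1.82 − 1.39 = 0.43 V.
k_n = μ_nC_ox · (W/L) = 2.83 mA/V².
Assume saturation: I_D = ½ k_n V_ov² = 0.5 × 2.83 × 0.43² = 0.262 mA, giving V_DS = V_DD − I_D R_D = 8.63 − 0.262 × 82.5 = -13 V.
But -13 V < V_ov = 0.43 V, so the device is actually in triode.
In triode I_D = k_n[V_ov V_DS − ½ V_DS²] and I_D = (V_DD − V_DS)/R_D. Equating: 117 V_DS² − 101.4 V_DS + 8.63 = 0, giving V_DS = 0.0956 V (the root below V_ov).
I_D = (8.63 − 0.0956) / 82.5 = 0.103 mA.

I_D = 0.103 mA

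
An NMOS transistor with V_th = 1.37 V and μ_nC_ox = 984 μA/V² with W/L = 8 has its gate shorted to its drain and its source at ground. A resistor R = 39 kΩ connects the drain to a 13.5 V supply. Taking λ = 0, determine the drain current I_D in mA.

With gate tied to drain, V_GS = V_DS ≥ V_GS − V_th, so the device is in saturation.
k_n = μ_nC_ox · (W/L) = 7.872 mA/V².
KCL at the drain: ½ k_n (V_GS − V_th)² = (V_DD − V_GS)/R.
Let x = V_GS − 1.37. Then 154 x² + x − 12.13 = 0, giving x = 0.278 V (positive root), so V_GS = 1.65 V.
I_D = (V_DD − V_GS)/R = (13.5 − 1.65) / 39 = 0.304 mA.

I_D = 0.304 mA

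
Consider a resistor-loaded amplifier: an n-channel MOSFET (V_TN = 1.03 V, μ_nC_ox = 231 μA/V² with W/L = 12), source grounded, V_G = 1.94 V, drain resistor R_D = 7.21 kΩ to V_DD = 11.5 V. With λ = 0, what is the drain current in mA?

I_D = 1.15 mA

V_GS = V_G = 1.94 V, so V_ov = 1.94 − 1.03 = 0.91 V.
k_n = μ_nC_ox · (W/L) = 2.772 mA/V².
Assume saturation: I_D = ½ k_n V_ov² = 0.5 × 2.772 × 0.91² = 1.15 mA, giving V_DS = V_DD − I_D R_D = 11.5 − 1.15 × 7.21 = 3.22 V.
V_DS = 3.22 V ≥ V_ov = 0.91 V, confirming saturation.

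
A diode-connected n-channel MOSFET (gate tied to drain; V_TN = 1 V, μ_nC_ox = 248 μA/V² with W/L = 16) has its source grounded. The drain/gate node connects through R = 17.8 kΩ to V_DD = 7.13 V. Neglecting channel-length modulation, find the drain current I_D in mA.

I_D = 0.322 mA

With gate tied to drain, V_GS = V_DS ≥ V_GS − V_TN, so the device is in saturation.
k_n = μ_nC_ox · (W/L) = 3.968 mA/V².
KCL at the drain: ½ k_n (V_GS − V_TN)² = (V_DD − V_GS)/R.
Let x = V_GS − 1. Then 35.3 x² + x − 6.13 = 0, giving x = 0.403 V (positive root), so V_GS = 1.4 V.
I_D = (V_DD − V_GS)/R = (7.13 − 1.4) / 17.8 = 0.322 mA.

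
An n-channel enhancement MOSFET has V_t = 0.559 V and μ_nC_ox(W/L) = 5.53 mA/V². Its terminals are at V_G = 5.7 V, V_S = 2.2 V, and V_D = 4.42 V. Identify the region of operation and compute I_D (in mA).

V_GS = V_G − V_S = 5.7 − 2.2 = 3.5 V; V_DS = V_D − V_S = 4.42 − 2.2 = 2.22 V.
V_ov = V_GS − V_t = 3.5 − 0.559 = 2.94 V.
Since V_DS = 2.22 V < V_ov = 2.94 V, the device is in the triode region.
I_D = k_n [V_ov · V_DS − ½ V_DS²] = 5.53 × [2.94 × 2.22 − 0.5 × 2.22²] = 22.5 mA.

Triode; I_D = 22.5 mA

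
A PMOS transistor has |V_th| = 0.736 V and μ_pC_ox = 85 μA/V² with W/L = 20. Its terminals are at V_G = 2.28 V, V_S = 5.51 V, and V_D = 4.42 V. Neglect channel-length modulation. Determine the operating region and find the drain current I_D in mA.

V_SG = V_S − V_G = 5.51 − 2.28 = 3.23 V; V_SD = V_S − V_D = 5.51 − 4.42 = 1.09 V.
k_p = μ_pC_ox · (W/L) = 1.7 mA/V².
V_ov = V_SG − |V_th| = 3.23 − 0.736 = 2.49 V.
Since V_SD = 1.09 V < V_ov = 2.49 V, the device is in the triode region.
I_D = k_p [V_ov · V_SD − ½ V_SD²] = 1.7 × [2.49 × 1.09 − 0.5 × 1.09²] = 3.61 mA.

Triode; I_D = 3.61 mA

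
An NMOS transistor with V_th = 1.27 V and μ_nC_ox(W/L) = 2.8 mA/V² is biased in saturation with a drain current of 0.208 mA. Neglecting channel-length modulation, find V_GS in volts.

V_GS = 1.66 V

In saturation I_D = ½ k_n (V_GS − V_th)², so V_GS − V_th = √(2 I_D / k_n) = √(2 × 0.208 / 2.8) = 0.385 V.
V_GS = 1.27 + 0.385 = 1.66 V.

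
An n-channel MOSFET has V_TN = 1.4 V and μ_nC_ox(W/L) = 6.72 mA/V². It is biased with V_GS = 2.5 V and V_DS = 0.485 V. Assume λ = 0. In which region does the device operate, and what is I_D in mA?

Triode; I_D = 2.79 mA

V_ov = V_GS − V_TN = 2.5 − 1.4 = 1.1 V.
Since V_DS = 0.485 V < V_ov = 1.1 V, the device is in the triode region.
I_D = k_n [V_ov · V_DS − ½ V_DS²] = 6.72 × [1.1 × 0.485 − 0.5 × 0.485²] = 2.79 mA.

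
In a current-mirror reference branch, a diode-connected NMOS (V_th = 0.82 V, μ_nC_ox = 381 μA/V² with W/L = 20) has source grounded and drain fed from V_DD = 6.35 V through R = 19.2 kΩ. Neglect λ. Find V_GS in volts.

With gate tied to drain, V_GS = V_DS ≥ V_GS − V_th, so the device is in saturation.
k_n = μ_nC_ox · (W/L) = 7.62 mA/V².
KCL at the drain: ½ k_n (V_GS − V_th)² = (V_DD − V_GS)/R.
Let x = V_GS − 0.82. Then 73.2 x² + x − 5.53 = 0, giving x = 0.268 V (positive root), so V_GS = 1.09 V.
I_D = (V_DD − V_GS)/R = (6.35 − 1.09) / 19.2 = 0.274 mA.

V_GS = 1.09 V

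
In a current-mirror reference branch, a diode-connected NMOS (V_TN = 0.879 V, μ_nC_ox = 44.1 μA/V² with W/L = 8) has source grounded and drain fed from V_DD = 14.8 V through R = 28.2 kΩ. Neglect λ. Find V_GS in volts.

With gate tied to drain, V_GS = V_DS ≥ V_GS − V_TN, so the device is in saturation.
k_n = μ_nC_ox · (W/L) = 0.3528 mA/V².
KCL at the drain: ½ k_n (V_GS − V_TN)² = (V_DD − V_GS)/R.
Let x = V_GS − 0.879. Then 4.97 x² + x − 13.92 = 0, giving x = 1.58 V (positive root), so V_GS = 2.45 V.
I_D = (V_DD − V_GS)/R = (14.8 − 2.45) / 28.2 = 0.438 mA.

V_GS = 2.45 V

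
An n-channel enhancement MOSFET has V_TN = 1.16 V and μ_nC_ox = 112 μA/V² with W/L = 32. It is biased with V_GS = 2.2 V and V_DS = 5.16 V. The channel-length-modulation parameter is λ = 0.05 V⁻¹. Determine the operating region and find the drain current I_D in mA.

Saturation; I_D = 2.44 mA

k_n = μ_nC_ox · (W/L) = 3.584 mA/V².
V_ov = V_GS − V_TN = 2.2 − 1.16 = 1.04 V.
Since V_DS = 5.16 V ≥ V_ov = 1.04 V, the device is in saturation.
I_D = ½ k_n V_ov² (1 + λ V_DS) = 0.5 × 3.584 × 1.04² × (1 + 0.05 × 5.16) = 2.44 mA.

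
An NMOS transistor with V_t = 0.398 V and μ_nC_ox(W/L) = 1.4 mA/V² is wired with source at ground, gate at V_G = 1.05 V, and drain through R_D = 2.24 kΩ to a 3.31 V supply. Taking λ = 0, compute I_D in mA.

V_GS = V_G = 1.05 V, so V_ov = 1.05 − 0.398 = 0.652 V.
Assume saturation: I_D = ½ k_n V_ov² = 0.5 × 1.4 × 0.652² = 0.298 mA, giving V_DS = V_DD − I_D R_D = 3.31 − 0.298 × 2.24 = 2.64 V.
V_DS = 2.64 V ≥ V_ov = 0.652 V, confirming saturation.

I_D = 0.298 mA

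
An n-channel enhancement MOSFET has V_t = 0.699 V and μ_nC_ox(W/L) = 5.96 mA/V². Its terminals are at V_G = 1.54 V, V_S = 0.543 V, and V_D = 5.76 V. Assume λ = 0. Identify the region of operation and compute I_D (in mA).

Saturation; I_D = 0.265 mA

V_GS = V_G − V_S = 1.54 − 0.543 = 0.997 V; V_DS = V_D − V_S = 5.76 − 0.543 = 5.22 V.
V_ov = V_GS − V_t = 0.997 − 0.699 = 0.298 V.
Since V_DS = 5.22 V ≥ V_ov = 0.298 V, the device is in saturation.
I_D = ½ k_n V_ov² = 0.5 × 5.96 × 0.298² = 0.265 mA.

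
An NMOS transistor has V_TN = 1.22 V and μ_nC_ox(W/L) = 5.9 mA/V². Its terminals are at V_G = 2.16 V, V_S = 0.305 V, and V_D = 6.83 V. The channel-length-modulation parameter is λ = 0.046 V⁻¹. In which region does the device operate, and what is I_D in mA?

Saturation; I_D = 1.55 mA

V_GS = V_G − V_S = 2.16 − 0.305 = 1.86 V; V_DS = V_D − V_S = 6.83 − 0.305 = 6.53 V.
V_ov = V_GS − V_TN = 1.86 − 1.22 = 0.635 V.
Since V_DS = 6.53 V ≥ V_ov = 0.635 V, the device is in saturation.
I_D = ½ k_n V_ov² (1 + λ V_DS) = 0.5 × 5.9 × 0.635² × (1 + 0.046 × 6.53) = 1.55 mA.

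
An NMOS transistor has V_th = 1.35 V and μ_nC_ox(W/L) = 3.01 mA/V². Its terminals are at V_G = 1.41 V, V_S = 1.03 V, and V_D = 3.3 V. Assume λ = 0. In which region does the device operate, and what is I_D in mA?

Cutoff; I_D = 0 mA

V_GS = V_G − V_S = 1.41 − 1.03 = 0.38 V; V_DS = V_D − V_S = 3.3 − 1.03 = 2.27 V.
V_GS = 0.38 V < V_th = 1.35 V, so the transistor is in cutoff.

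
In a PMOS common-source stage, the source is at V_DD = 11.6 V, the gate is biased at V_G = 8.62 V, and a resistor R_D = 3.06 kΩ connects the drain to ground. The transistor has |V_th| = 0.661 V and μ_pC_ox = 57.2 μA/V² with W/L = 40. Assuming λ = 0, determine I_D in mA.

V_SG = V_DD − V_G = 11.6 − 8.62 = 2.98 V, so V_ov = 2.98 − 0.661 = 2.32 V.
k_p = μ_pC_ox · (W/L) = 2.288 mA/V².
Assume saturation: I_D = ½ k_p V_ov² = 0.5 × 2.288 × 2.32² = 6.15 mA, giving V_SD = V_DD − I_D R_D = 11.6 − 6.15 × 3.06 = -7.23 V.
But -7.23 V < V_ov = 2.32 V, so the device is actually in triode.
In triode I_D = k_p[V_ov V_SD − ½ V_SD²] and I_D = (V_DD − V_SD)/R_D. Equating: 3.5 V_SD² − 17.24 V_SD + 11.6 = 0, giving V_SD = 0.804 V (the root below V_ov).
I_D = (11.6 − 0.804) / 3.06 = 3.53 mA.

I_D = 3.53 mA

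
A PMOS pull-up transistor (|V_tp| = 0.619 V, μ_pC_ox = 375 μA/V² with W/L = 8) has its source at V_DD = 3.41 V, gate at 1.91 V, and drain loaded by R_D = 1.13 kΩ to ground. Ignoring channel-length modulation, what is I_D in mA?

V_SG = V_DD − V_G = 3.41 − 1.91 = 1.5 V, so V_ov = 1.5 − 0.619 = 0.881 V.
k_p = μ_pC_ox · (W/L) = 3 mA/V².
Assume saturation: I_D = ½ k_p V_ov² = 0.5 × 3 × 0.881² = 1.16 mA, giving V_SD = V_DD − I_D R_D = 3.41 − 1.16 × 1.13 = 2.09 V.
V_SD = 2.09 V ≥ V_ov = 0.881 V, confirming saturation.

I_D = 1.16 mA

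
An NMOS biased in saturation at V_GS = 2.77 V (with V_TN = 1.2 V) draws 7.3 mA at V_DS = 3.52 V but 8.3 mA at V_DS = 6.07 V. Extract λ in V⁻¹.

λ = 0.0662 V⁻¹

With V_GS fixed, I_D ∝ (1 + λ V_DS) in saturation, so I_D2/I_D1 = (1 + λ V_DS2)/(1 + λ V_DS1).
8.3/7.3 = 1.137 = (1 + 6.07 λ)/(1 + 3.52 λ).
Solving: λ (I_D1 V_DS2 − I_D2 V_DS1) = I_D2 − I_D1, so λ = (8.3 − 7.3) / (7.3 × 6.07 − 8.3 × 3.52) = 1 / 15.1 = 0.0662 V⁻¹.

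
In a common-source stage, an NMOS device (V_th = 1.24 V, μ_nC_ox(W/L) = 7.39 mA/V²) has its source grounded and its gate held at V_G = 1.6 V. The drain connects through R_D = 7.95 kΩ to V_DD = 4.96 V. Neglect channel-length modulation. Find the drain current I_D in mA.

V_GS = V_G = 1.6 V, so V_ov = 1.6 − 1.24 = 0.36 V.
Assume saturation: I_D = ½ k_n V_ov² = 0.5 × 7.39 × 0.36² = 0.479 mA, giving V_DS = V_DD − I_D R_D = 4.96 − 0.479 × 7.95 = 1.15 V.
V_DS = 1.15 V ≥ V_ov = 0.36 V, confirming saturation.

I_D = 0.479 mA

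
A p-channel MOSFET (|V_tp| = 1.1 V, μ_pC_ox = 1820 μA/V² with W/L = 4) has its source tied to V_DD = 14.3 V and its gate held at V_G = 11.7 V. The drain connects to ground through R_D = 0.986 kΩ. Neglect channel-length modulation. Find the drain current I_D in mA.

V_SG = V_DD − V_G = 14.3 − 11.7 = 2.6 V, so V_ov = 2.6 − 1.1 = 1.5 V.
k_p = μ_pC_ox · (W/L) = 7.28 mA/V².
Assume saturation: I_D = ½ k_p V_ov² = 0.5 × 7.28 × 1.5² = 8.19 mA, giving V_SD = V_DD − I_D R_D = 14.3 − 8.19 × 0.986 = 6.22 V.
V_SD = 6.22 V ≥ V_ov = 1.5 V, confirming saturation.

I_D = 8.19 mA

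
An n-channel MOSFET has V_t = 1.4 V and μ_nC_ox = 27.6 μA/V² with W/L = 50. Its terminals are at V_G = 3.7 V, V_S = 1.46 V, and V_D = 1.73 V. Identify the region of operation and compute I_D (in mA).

Triode; I_D = 0.263 mA

V_GS = V_G − V_S = 3.7 − 1.46 = 2.24 V; V_DS = V_D − V_S = 1.73 − 1.46 = 0.27 V.
k_n = μ_nC_ox · (W/L) = 1.38 mA/V².
V_ov = V_GS − V_t = 2.24 − 1.4 = 0.84 V.
Since V_DS = 0.27 V < V_ov = 0.84 V, the device is in the triode region.
I_D = k_n [V_ov · V_DS − ½ V_DS²] = 1.38 × [0.84 × 0.27 − 0.5 × 0.27²] = 0.263 mA.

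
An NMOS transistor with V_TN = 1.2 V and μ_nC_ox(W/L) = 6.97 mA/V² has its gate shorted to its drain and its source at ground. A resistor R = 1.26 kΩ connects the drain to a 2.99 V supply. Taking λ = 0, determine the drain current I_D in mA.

With gate tied to drain, V_GS = V_DS ≥ V_GS − V_TN, so the device is in saturation.
KCL at the drain: ½ k_n (V_GS − V_TN)² = (V_DD − V_GS)/R.
Let x = V_GS − 1.2. Then 4.39 x² + x − 1.79 = 0, giving x = 0.535 V (positive root), so V_GS = 1.73 V.
I_D = (V_DD − V_GS)/R = (2.99 − 1.73) / 1.26 = 0.996 mA.

I_D = 0.996 mA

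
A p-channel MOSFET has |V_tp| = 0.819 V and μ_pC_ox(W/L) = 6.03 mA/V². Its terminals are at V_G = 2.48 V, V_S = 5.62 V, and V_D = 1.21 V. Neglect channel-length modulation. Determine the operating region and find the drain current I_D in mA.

Saturation; I_D = 16.2 mA

V_SG = V_S − V_G = 5.62 − 2.48 = 3.14 V; V_SD = V_S − V_D = 5.62 − 1.21 = 4.41 V.
V_ov = V_SG − |V_tp| = 3.14 − 0.819 = 2.32 V.
Since V_SD = 4.41 V ≥ V_ov = 2.32 V, the device is in saturation.
I_D = ½ k_p V_ov² = 0.5 × 6.03 × 2.32² = 16.2 mA.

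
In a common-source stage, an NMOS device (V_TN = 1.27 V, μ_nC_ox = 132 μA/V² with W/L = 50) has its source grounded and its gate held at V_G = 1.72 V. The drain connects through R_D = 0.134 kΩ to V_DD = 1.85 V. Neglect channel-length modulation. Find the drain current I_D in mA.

I_D = 0.668 mA

V_GS = V_G = 1.72 V, so V_ov = 1.72 − 1.27 = 0.45 V.
k_n = μ_nC_ox · (W/L) = 6.6 mA/V².
Assume saturation: I_D = ½ k_n V_ov² = 0.5 × 6.6 × 0.45² = 0.668 mA, giving V_DS = V_DD − I_D R_D = 1.85 − 0.668 × 0.134 = 1.76 V.
V_DS = 1.76 V ≥ V_ov = 0.45 V, confirming saturation.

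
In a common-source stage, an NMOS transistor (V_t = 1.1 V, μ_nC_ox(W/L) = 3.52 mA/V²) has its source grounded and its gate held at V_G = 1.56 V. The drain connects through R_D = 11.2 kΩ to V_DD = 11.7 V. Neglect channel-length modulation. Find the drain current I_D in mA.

I_D = 0.372 mA

V_GS = V_G = 1.56 V, so V_ov = 1.56 − 1.1 = 0.46 V.
Assume saturation: I_D = ½ k_n V_ov² = 0.5 × 3.52 × 0.46² = 0.372 mA, giving V_DS = V_DD − I_D R_D = 11.7 − 0.372 × 11.2 = 7.53 V.
V_DS = 7.53 V ≥ V_ov = 0.46 V, confirming saturation.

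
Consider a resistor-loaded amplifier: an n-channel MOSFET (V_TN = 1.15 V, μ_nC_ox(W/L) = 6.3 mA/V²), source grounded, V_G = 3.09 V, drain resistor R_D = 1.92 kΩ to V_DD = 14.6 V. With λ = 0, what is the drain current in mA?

I_D = 7.23 mA

V_GS = V_G = 3.09 V, so V_ov = 3.09 − 1.15 = 1.94 V.
Assume saturation: I_D = ½ k_n V_ov² = 0.5 × 6.3 × 1.94² = 11.9 mA, giving V_DS = V_DD − I_D R_D = 14.6 − 11.9 × 1.92 = -8.16 V.
But -8.16 V < V_ov = 1.94 V, so the device is actually in triode.
In triode I_D = k_n[V_ov V_DS − ½ V_DS²] and I_D = (V_DD − V_DS)/R_D. Equating: 6.05 V_DS² − 24.47 V_DS + 14.6 = 0, giving V_DS = 0.728 V (the root below V_ov).
I_D = (14.6 − 0.728) / 1.92 = 7.23 mA.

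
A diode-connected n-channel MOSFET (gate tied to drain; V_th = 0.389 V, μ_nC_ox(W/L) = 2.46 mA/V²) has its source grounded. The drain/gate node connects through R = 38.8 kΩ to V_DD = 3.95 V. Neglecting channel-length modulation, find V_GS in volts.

V_GS = 0.652 V

With gate tied to drain, V_GS = V_DS ≥ V_GS − V_th, so the device is in saturation.
KCL at the drain: ½ k_n (V_GS − V_th)² = (V_DD − V_GS)/R.
Let x = V_GS − 0.389. Then 47.7 x² + x − 3.561 = 0, giving x = 0.263 V (positive root), so V_GS = 0.652 V.
I_D = (V_DD − V_GS)/R = (3.95 − 0.652) / 38.8 = 0.085 mA.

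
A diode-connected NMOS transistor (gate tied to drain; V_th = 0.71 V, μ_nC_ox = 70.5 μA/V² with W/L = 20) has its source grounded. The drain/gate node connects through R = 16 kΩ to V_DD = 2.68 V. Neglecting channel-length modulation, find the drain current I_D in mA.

With gate tied to drain, V_GS = V_DS ≥ V_GS − V_th, so the device is in saturation.
k_n = μ_nC_ox · (W/L) = 1.41 mA/V².
KCL at the drain: ½ k_n (V_GS − V_th)² = (V_DD − V_GS)/R.
Let x = V_GS − 0.71. Then 11.3 x² + x − 1.97 = 0, giving x = 0.376 V (positive root), so V_GS = 1.09 V.
I_D = (V_DD − V_GS)/R = (2.68 − 1.09) / 16 = 0.0996 mA.

I_D = 0.0996 mA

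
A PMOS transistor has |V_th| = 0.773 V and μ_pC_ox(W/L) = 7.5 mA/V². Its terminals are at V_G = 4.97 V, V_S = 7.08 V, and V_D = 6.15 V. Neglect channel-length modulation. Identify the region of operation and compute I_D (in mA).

V_SG = V_S − V_G = 7.08 − 4.97 = 2.11 V; V_SD = V_S − V_D = 7.08 − 6.15 = 0.93 V.
V_ov = V_SG − |V_th| = 2.11 − 0.773 = 1.34 V.
Since V_SD = 0.93 V < V_ov = 1.34 V, the device is in the triode region.
I_D = k_p [V_ov · V_SD − ½ V_SD²] = 7.5 × [1.34 × 0.93 − 0.5 × 0.93²] = 6.08 mA.

Triode; I_D = 6.08 mA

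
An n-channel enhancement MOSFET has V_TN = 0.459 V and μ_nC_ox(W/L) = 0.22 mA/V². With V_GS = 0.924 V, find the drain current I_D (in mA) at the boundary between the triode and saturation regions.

I_D = 0.0238 mA

At the boundary V_DS = V_ov = V_GS − V_TN = 0.924 − 0.459 = 0.465 V.
I_D = ½ k_n V_ov² = 0.5 × 0.22 × 0.465² = 0.0238 mA.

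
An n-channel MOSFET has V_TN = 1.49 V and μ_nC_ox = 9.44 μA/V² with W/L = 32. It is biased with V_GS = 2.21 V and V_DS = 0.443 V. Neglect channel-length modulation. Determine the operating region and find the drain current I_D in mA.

k_n = μ_nC_ox · (W/L) = 0.3021 mA/V².
V_ov = V_GS − V_TN = 2.21 − 1.49 = 0.72 V.
Since V_DS = 0.443 V < V_ov = 0.72 V, the device is in the triode region.
I_D = k_n [V_ov · V_DS − ½ V_DS²] = 0.3021 × [0.72 × 0.443 − 0.5 × 0.443²] = 0.0667 mA.

Triode; I_D = 0.0667 mA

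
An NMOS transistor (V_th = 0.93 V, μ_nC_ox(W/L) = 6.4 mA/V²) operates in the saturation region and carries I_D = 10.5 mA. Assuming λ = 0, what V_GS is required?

In saturation I_D = ½ k_n (V_GS − V_th)², so V_GS − V_th = √(2 I_D / k_n) = √(2 × 10.5 / 6.4) = 1.81 V.
V_GS = 0.93 + 1.81 = 2.74 V.

V_GS = 2.74 V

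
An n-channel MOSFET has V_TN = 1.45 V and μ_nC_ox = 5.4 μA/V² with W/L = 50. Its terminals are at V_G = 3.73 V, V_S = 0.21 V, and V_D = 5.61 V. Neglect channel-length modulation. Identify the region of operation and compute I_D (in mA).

V_GS = V_G − V_S = 3.73 − 0.21 = 3.52 V; V_DS = V_D − V_S = 5.61 − 0.21 = 5.4 V.
k_n = μ_nC_ox · (W/L) = 0.27 mA/V².
V_ov = V_GS − V_TN = 3.52 − 1.45 = 2.07 V.
Since V_DS = 5.4 V ≥ V_ov = 2.07 V, the device is in saturation.
I_D = ½ k_n V_ov² = 0.5 × 0.27 × 2.07² = 0.578 mA.

Saturation; I_D = 0.578 mA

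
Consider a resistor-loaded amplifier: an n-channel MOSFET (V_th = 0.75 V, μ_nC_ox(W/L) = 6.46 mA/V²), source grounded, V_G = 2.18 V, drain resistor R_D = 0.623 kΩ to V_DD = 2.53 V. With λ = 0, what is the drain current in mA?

I_D = 3.37 mA

V_GS = V_G = 2.18 V, so V_ov = 2.18 − 0.75 = 1.43 V.
Assume saturation: I_D = ½ k_n V_ov² = 0.5 × 6.46 × 1.43² = 6.61 mA, giving V_DS = V_DD − I_D R_D = 2.53 − 6.61 × 0.623 = -1.58 V.
But -1.58 V < V_ov = 1.43 V, so the device is actually in triode.
In triode I_D = k_n[V_ov V_DS − ½ V_DS²] and I_D = (V_DD − V_DS)/R_D. Equating: 2.01 V_DS² − 6.755 V_DS + 2.53 = 0, giving V_DS = 0.429 V (the root below V_ov).
I_D = (2.53 − 0.429) / 0.623 = 3.37 mA.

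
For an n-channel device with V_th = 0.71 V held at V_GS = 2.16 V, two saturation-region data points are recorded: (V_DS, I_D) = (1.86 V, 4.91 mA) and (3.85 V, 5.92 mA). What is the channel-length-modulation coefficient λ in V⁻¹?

With V_GS fixed, I_D ∝ (1 + λ V_DS) in saturation, so I_D2/I_D1 = (1 + λ V_DS2)/(1 + λ V_DS1).
5.92/4.91 = 1.206 = (1 + 3.85 λ)/(1 + 1.86 λ).
Solving: λ (I_D1 V_DS2 − I_D2 V_DS1) = I_D2 − I_D1, so λ = (5.92 − 4.91) / (4.91 × 3.85 − 5.92 × 1.86) = 1.01 / 7.89 = 0.128 V⁻¹.

λ = 0.128 V⁻¹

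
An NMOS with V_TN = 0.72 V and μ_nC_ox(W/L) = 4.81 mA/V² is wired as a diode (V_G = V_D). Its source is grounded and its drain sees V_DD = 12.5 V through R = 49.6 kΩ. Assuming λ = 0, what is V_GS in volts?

V_GS = 1.03 V

With gate tied to drain, V_GS = V_DS ≥ V_GS − V_TN, so the device is in saturation.
KCL at the drain: ½ k_n (V_GS − V_TN)² = (V_DD − V_GS)/R.
Let x = V_GS − 0.72. Then 119 x² + x − 11.78 = 0, giving x = 0.31 V (positive root), so V_GS = 1.03 V.
I_D = (V_DD − V_GS)/R = (12.5 − 1.03) / 49.6 = 0.231 mA.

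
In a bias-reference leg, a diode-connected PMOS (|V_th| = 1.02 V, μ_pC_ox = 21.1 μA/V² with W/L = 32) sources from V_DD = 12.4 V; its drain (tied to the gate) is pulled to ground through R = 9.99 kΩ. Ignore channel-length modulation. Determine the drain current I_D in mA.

I_D = 0.970 mA

With gate tied to drain, V_SG = V_SD ≥ V_SG − |V_th|, so the device is in saturation.
k_p = μ_pC_ox · (W/L) = 0.6752 mA/V².
KCL at the drain: ½ k_p (V_SG − |V_th|)² = (V_DD − V_SG)/R.
Let x = V_SG − 1.02. Then 3.37 x² + x − 11.38 = 0, giving x = 1.69 V (positive root), so V_SG = 2.71 V.
I_D = (V_DD − V_SG)/R = (12.4 − 2.71) / 9.99 = 0.97 mA.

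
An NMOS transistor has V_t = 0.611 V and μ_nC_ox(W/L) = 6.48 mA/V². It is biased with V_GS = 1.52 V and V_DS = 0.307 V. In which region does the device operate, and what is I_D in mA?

Triode; I_D = 1.50 mA

V_ov = V_GS − V_t = 1.52 − 0.611 = 0.909 V.
Since V_DS = 0.307 V < V_ov = 0.909 V, the device is in the triode region.
I_D = k_n [V_ov · V_DS − ½ V_DS²] = 6.48 × [0.909 × 0.307 − 0.5 × 0.307²] = 1.5 mA.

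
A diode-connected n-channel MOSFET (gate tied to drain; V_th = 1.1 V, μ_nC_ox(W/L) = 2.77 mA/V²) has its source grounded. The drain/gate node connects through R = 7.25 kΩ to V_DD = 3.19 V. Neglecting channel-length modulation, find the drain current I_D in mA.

I_D = 0.232 mA

With gate tied to drain, V_GS = V_DS ≥ V_GS − V_th, so the device is in saturation.
KCL at the drain: ½ k_n (V_GS − V_th)² = (V_DD − V_GS)/R.
Let x = V_GS − 1.1. Then 10 x² + x − 2.09 = 0, giving x = 0.409 V (positive root), so V_GS = 1.51 V.
I_D = (V_DD − V_GS)/R = (3.19 − 1.51) / 7.25 = 0.232 mA.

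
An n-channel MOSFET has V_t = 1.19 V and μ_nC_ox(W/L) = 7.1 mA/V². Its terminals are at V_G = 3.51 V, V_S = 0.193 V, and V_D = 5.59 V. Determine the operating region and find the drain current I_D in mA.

Saturation; I_D = 16.1 mA

V_GS = V_G − V_S = 3.51 − 0.193 = 3.32 V; V_DS = V_D − V_S = 5.59 − 0.193 = 5.4 V.
V_ov = V_GS − V_t = 3.32 − 1.19 = 2.13 V.
Since V_DS = 5.4 V ≥ V_ov = 2.13 V, the device is in saturation.
I_D = ½ k_n V_ov² = 0.5 × 7.1 × 2.13² = 16.1 mA.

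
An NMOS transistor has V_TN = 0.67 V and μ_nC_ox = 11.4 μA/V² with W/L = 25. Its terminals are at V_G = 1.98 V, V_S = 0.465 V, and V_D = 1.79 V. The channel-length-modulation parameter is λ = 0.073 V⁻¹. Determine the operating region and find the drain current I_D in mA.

Saturation; I_D = 0.112 mA

V_GS = V_G − V_S = 1.98 − 0.465 = 1.51 V; V_DS = V_D − V_S = 1.79 − 0.465 = 1.32 V.
k_n = μ_nC_ox · (W/L) = 0.285 mA/V².
V_ov = V_GS − V_TN = 1.51 − 0.67 = 0.845 V.
Since V_DS = 1.32 V ≥ V_ov = 0.845 V, the device is in saturation.
I_D = ½ k_n V_ov² (1 + λ V_DS) = 0.5 × 0.285 × 0.845² × (1 + 0.073 × 1.32) = 0.112 mA.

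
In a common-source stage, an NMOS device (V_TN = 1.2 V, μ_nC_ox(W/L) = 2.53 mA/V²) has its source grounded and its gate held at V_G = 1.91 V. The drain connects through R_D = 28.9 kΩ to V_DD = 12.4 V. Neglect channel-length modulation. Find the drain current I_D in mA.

I_D = 0.419 mA

V_GS = V_G = 1.91 V, so V_ov = 1.91 − 1.2 = 0.71 V.
Assume saturation: I_D = ½ k_n V_ov² = 0.5 × 2.53 × 0.71² = 0.638 mA, giving V_DS = V_DD − I_D R_D = 12.4 − 0.638 × 28.9 = -6.03 V.
But -6.03 V < V_ov = 0.71 V, so the device is actually in triode.
In triode I_D = k_n[V_ov V_DS − ½ V_DS²] and I_D = (V_DD − V_DS)/R_D. Equating: 36.6 V_DS² − 52.91 V_DS + 12.4 = 0, giving V_DS = 0.294 V (the root below V_ov).
I_D = (12.4 − 0.294) / 28.9 = 0.419 mA.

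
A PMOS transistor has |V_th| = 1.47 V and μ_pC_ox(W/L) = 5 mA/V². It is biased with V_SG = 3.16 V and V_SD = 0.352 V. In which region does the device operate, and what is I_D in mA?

V_ov = V_SG − |V_th| = 3.16 − 1.47 = 1.69 V.
Since V_SD = 0.352 V < V_ov = 1.69 V, the device is in the triode region.
I_D = k_p [V_ov · V_SD − ½ V_SD²] = 5 × [1.69 × 0.352 − 0.5 × 0.352²] = 2.66 mA.

Triode; I_D = 2.66 mA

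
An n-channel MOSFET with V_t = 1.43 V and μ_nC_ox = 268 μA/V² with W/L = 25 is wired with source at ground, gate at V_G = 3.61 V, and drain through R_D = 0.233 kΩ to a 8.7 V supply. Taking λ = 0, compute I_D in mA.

I_D = 15.9 mA

V_GS = V_G = 3.61 V, so V_ov = 3.61 − 1.43 = 2.18 V.
k_n = μ_nC_ox · (W/L) = 6.7 mA/V².
Assume saturation: I_D = ½ k_n V_ov² = 0.5 × 6.7 × 2.18² = 15.9 mA, giving V_DS = V_DD − I_D R_D = 8.7 − 15.9 × 0.233 = 4.99 V.
V_DS = 4.99 V ≥ V_ov = 2.18 V, confirming saturation.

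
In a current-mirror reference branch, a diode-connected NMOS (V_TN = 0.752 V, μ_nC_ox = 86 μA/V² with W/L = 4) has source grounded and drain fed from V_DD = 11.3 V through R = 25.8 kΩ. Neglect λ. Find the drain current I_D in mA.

I_D = 0.353 mA

With gate tied to drain, V_GS = V_DS ≥ V_GS − V_TN, so the device is in saturation.
k_n = μ_nC_ox · (W/L) = 0.344 mA/V².
KCL at the drain: ½ k_n (V_GS − V_TN)² = (V_DD − V_GS)/R.
Let x = V_GS − 0.752. Then 4.44 x² + x − 10.55 = 0, giving x = 1.43 V (positive root), so V_GS = 2.19 V.
I_D = (V_DD − V_GS)/R = (11.3 − 2.19) / 25.8 = 0.353 mA.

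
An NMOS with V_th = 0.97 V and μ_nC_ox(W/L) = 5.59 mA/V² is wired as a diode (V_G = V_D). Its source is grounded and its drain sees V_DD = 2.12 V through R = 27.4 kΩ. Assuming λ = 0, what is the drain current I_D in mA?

With gate tied to drain, V_GS = V_DS ≥ V_GS − V_th, so the device is in saturation.
KCL at the drain: ½ k_n (V_GS − V_th)² = (V_DD − V_GS)/R.
Let x = V_GS − 0.97. Then 76.6 x² + x − 1.15 = 0, giving x = 0.116 V (positive root), so V_GS = 1.09 V.
I_D = (V_DD − V_GS)/R = (2.12 − 1.09) / 27.4 = 0.0377 mA.

I_D = 0.0377 mA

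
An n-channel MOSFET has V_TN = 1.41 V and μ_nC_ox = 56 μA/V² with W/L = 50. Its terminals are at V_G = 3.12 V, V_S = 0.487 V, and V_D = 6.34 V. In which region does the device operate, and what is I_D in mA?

Saturation; I_D = 2.09 mA

V_GS = V_G − V_S = 3.12 − 0.487 = 2.63 V; V_DS = V_D − V_S = 6.34 − 0.487 = 5.85 V.
k_n = μ_nC_ox · (W/L) = 2.8 mA/V².
V_ov = V_GS − V_TN = 2.63 − 1.41 = 1.22 V.
Since V_DS = 5.85 V ≥ V_ov = 1.22 V, the device is in saturation.
I_D = ½ k_n V_ov² = 0.5 × 2.8 × 1.22² = 2.09 mA.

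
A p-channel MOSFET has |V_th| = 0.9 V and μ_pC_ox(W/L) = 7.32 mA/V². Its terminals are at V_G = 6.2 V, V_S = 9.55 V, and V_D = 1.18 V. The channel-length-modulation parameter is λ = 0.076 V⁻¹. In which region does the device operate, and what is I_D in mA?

V_SG = V_S − V_G = 9.55 − 6.2 = 3.35 V; V_SD = V_S − V_D = 9.55 − 1.18 = 8.37 V.
V_ov = V_SG − |V_th| = 3.35 − 0.9 = 2.45 V.
Since V_SD = 8.37 V ≥ V_ov = 2.45 V, the device is in saturation.
I_D = ½ k_p V_ov² (1 + λ V_SD) = 0.5 × 7.32 × 2.45² × (1 + 0.076 × 8.37) = 35.9 mA.

Saturation; I_D = 35.9 mA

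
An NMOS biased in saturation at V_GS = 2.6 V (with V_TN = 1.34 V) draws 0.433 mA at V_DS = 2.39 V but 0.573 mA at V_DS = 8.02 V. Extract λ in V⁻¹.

With V_GS fixed, I_D ∝ (1 + λ V_DS) in saturation, so I_D2/I_D1 = (1 + λ V_DS2)/(1 + λ V_DS1).
0.573/0.433 = 1.323 = (1 + 8.02 λ)/(1 + 2.39 λ).
Solving: λ (I_D1 V_DS2 − I_D2 V_DS1) = I_D2 − I_D1, so λ = (0.573 − 0.433) / (0.433 × 8.02 − 0.573 × 2.39) = 0.14 / 2.1 = 0.0666 V⁻¹.

λ = 0.0666 V⁻¹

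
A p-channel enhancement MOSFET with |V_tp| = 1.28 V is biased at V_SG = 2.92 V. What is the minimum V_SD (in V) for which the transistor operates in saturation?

V_SD,sat = 1.64 V

The boundary between triode and saturation is V_SD = V_SG − |V_tp| = V_ov.
V_ov = 2.92 − 1.28 = 1.64 V.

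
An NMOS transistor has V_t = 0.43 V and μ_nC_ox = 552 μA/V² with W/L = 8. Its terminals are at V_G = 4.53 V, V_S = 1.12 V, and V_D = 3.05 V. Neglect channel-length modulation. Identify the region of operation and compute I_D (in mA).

Triode; I_D = 17.2 mA

V_GS = V_G − V_S = 4.53 − 1.12 = 3.41 V; V_DS = V_D − V_S = 3.05 − 1.12 = 1.93 V.
k_n = μ_nC_ox · (W/L) = 4.416 mA/V².
V_ov = V_GS − V_t = 3.41 − 0.43 = 2.98 V.
Since V_DS = 1.93 V < V_ov = 2.98 V, the device is in the triode region.
I_D = k_n [V_ov · V_DS − ½ V_DS²] = 4.416 × [2.98 × 1.93 − 0.5 × 1.93²] = 17.2 mA.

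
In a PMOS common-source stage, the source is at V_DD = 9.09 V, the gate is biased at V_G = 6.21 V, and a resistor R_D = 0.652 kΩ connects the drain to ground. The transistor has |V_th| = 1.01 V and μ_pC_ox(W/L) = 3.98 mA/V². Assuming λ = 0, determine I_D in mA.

V_SG = V_DD − V_G = 9.09 − 6.21 = 2.88 V, so V_ov = 2.88 − 1.01 = 1.87 V.
Assume saturation: I_D = ½ k_p V_ov² = 0.5 × 3.98 × 1.87² = 6.96 mA, giving V_SD = V_DD − I_D R_D = 9.09 − 6.96 × 0.652 = 4.55 V.
V_SD = 4.55 V ≥ V_ov = 1.87 V, confirming saturation.

I_D = 6.96 mA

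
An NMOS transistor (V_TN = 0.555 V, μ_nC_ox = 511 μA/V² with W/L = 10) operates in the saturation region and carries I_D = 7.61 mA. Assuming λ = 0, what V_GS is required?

k_n = μ_nC_ox · (W/L) = 5.11 mA/V².
In saturation I_D = ½ k_n (V_GS − V_TN)², so V_GS − V_TN = √(2 I_D / k_n) = √(2 × 7.61 / 5.11) = 1.73 V.
V_GS = 0.555 + 1.73 = 2.28 V.

V_GS = 2.28 V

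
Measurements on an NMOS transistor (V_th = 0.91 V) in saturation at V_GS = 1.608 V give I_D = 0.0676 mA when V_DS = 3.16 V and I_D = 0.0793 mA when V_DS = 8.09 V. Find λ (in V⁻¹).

λ = 0.0395 V⁻¹

With V_GS fixed, I_D ∝ (1 + λ V_DS) in saturation, so I_D2/I_D1 = (1 + λ V_DS2)/(1 + λ V_DS1).
0.0793/0.0676 = 1.173 = (1 + 8.09 λ)/(1 + 3.16 λ).
Solving: λ (I_D1 V_DS2 − I_D2 V_DS1) = I_D2 − I_D1, so λ = (0.0793 − 0.0676) / (0.0676 × 8.09 − 0.0793 × 3.16) = 0.0117 / 0.296 = 0.0395 V⁻¹.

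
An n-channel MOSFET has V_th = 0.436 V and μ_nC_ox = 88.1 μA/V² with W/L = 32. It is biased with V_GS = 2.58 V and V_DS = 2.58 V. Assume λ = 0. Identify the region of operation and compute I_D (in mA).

Saturation; I_D = 6.48 mA

k_n = μ_nC_ox · (W/L) = 2.819 mA/V².
V_ov = V_GS − V_th = 2.58 − 0.436 = 2.14 V.
Since V_DS = 2.58 V ≥ V_ov = 2.14 V, the device is in saturation.
I_D = ½ k_n V_ov² = 0.5 × 2.819 × 2.14² = 6.48 mA.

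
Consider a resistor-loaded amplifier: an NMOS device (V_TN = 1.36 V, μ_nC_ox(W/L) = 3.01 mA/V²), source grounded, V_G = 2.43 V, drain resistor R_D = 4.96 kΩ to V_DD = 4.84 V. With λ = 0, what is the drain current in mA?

V_GS = V_G = 2.43 V, so V_ov = 2.43 − 1.36 = 1.07 V.
Assume saturation: I_D = ½ k_n V_ov² = 0.5 × 3.01 × 1.07² = 1.72 mA, giving V_DS = V_DD − I_D R_D = 4.84 − 1.72 × 4.96 = -3.71 V.
But -3.71 V < V_ov = 1.07 V, so the device is actually in triode.
In triode I_D = k_n[V_ov V_DS − ½ V_DS²] and I_D = (V_DD − V_DS)/R_D. Equating: 7.46 V_DS² − 16.97 V_DS + 4.84 = 0, giving V_DS = 0.334 V (the root below V_ov).
I_D = (4.84 − 0.334) / 4.96 = 0.908 mA.

I_D = 0.908 mA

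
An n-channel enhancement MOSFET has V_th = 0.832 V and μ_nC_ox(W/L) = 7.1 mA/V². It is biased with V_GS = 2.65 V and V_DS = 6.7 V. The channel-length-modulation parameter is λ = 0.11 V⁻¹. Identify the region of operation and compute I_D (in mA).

V_ov = V_GS − V_th = 2.65 − 0.832 = 1.82 V.
Since V_DS = 6.7 V ≥ V_ov = 1.82 V, the device is in saturation.
I_D = ½ k_n V_ov² (1 + λ V_DS) = 0.5 × 7.1 × 1.82² × (1 + 0.11 × 6.7) = 20.4 mA.

Saturation; I_D = 20.4 mA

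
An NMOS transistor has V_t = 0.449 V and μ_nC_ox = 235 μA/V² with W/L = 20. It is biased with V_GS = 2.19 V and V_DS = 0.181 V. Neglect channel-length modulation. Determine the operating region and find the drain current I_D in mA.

k_n = μ_nC_ox · (W/L) = 4.7 mA/V².
V_ov = V_GS − V_t = 2.19 − 0.449 = 1.74 V.
Since V_DS = 0.181 V < V_ov = 1.74 V, the device is in the triode region.
I_D = k_n [V_ov · V_DS − ½ V_DS²] = 4.7 × [1.74 × 0.181 − 0.5 × 0.181²] = 1.4 mA.

Triode; I_D = 1.40 mA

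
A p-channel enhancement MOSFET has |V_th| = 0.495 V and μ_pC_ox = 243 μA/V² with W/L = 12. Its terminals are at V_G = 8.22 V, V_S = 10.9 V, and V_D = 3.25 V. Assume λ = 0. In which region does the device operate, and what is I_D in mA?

Saturation; I_D = 6.96 mA

V_SG = V_S − V_G = 10.9 − 8.22 = 2.68 V; V_SD = V_S − V_D = 10.9 − 3.25 = 7.65 V.
k_p = μ_pC_ox · (W/L) = 2.916 mA/V².
V_ov = V_SG − |V_th| = 2.68 − 0.495 = 2.18 V.
Since V_SD = 7.65 V ≥ V_ov = 2.18 V, the device is in saturation.
I_D = ½ k_p V_ov² = 0.5 × 2.916 × 2.18² = 6.96 mA.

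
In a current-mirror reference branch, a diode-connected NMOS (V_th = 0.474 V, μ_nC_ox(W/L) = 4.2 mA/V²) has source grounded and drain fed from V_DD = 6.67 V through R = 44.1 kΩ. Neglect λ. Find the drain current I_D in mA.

With gate tied to drain, V_GS = V_DS ≥ V_GS − V_th, so the device is in saturation.
KCL at the drain: ½ k_n (V_GS − V_th)² = (V_DD − V_GS)/R.
Let x = V_GS − 0.474. Then 92.6 x² + x − 6.196 = 0, giving x = 0.253 V (positive root), so V_GS = 0.727 V.
I_D = (V_DD − V_GS)/R = (6.67 − 0.727) / 44.1 = 0.135 mA.

I_D = 0.135 mA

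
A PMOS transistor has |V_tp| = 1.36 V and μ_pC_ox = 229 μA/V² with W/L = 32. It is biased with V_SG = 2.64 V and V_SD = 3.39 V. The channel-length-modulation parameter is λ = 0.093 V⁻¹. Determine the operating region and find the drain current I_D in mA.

k_p = μ_pC_ox · (W/L) = 7.328 mA/V².
V_ov = V_SG − |V_tp| = 2.64 − 1.36 = 1.28 V.
Since V_SD = 3.39 V ≥ V_ov = 1.28 V, the device is in saturation.
I_D = ½ k_p V_ov² (1 + λ V_SD) = 0.5 × 7.328 × 1.28² × (1 + 0.093 × 3.39) = 7.9 mA.

Saturation; I_D = 7.90 mA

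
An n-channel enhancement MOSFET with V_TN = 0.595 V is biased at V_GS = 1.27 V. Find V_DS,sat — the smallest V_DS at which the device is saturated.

V_DS,sat = 0.675 V

The boundary between triode and saturation is V_DS = V_GS − V_TN = V_ov.
V_ov = 1.27 − 0.595 = 0.675 V.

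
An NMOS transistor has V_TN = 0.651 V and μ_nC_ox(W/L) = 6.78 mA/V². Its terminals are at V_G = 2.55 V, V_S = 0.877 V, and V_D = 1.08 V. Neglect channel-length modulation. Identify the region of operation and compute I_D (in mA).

V_GS = V_G − V_S = 2.55 − 0.877 = 1.67 V; V_DS = V_D − V_S = 1.08 − 0.877 = 0.203 V.
V_ov = V_GS − V_TN = 1.67 − 0.651 = 1.02 V.
Since V_DS = 0.203 V < V_ov = 1.02 V, the device is in the triode region.
I_D = k_n [V_ov · V_DS − ½ V_DS²] = 6.78 × [1.02 × 0.203 − 0.5 × 0.203²] = 1.27 mA.

Triode; I_D = 1.27 mA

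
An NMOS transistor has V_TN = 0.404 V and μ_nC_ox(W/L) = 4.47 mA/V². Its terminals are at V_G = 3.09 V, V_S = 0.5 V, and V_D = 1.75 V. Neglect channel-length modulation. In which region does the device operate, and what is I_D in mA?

Triode; I_D = 8.72 mA

V_GS = V_G − V_S = 3.09 − 0.5 = 2.59 V; V_DS = V_D − V_S = 1.75 − 0.5 = 1.25 V.
V_ov = V_GS − V_TN = 2.59 − 0.404 = 2.19 V.
Since V_DS = 1.25 V < V_ov = 2.19 V, the device is in the triode region.
I_D = k_n [V_ov · V_DS − ½ V_DS²] = 4.47 × [2.19 × 1.25 − 0.5 × 1.25²] = 8.72 mA.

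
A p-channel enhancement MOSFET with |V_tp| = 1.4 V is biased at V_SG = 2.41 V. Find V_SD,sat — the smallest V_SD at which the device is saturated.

V_SD,sat = 1.01 V

The boundary between triode and saturation is V_SD = V_SG − |V_tp| = V_ov.
V_ov = 2.41 − 1.4 = 1.01 V.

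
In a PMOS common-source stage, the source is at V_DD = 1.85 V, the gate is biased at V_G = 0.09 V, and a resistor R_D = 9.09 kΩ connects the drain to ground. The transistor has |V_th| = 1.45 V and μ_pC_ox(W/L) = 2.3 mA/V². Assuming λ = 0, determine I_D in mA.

I_D = 0.111 mA

V_SG = V_DD − V_G = 1.85 − 0.09 = 1.76 V, so V_ov = 1.76 − 1.45 = 0.31 V.
Assume saturation: I_D = ½ k_p V_ov² = 0.5 × 2.3 × 0.31² = 0.111 mA, giving V_SD = V_DD − I_D R_D = 1.85 − 0.111 × 9.09 = 0.845 V.
V_SD = 0.845 V ≥ V_ov = 0.31 V, confirming saturation.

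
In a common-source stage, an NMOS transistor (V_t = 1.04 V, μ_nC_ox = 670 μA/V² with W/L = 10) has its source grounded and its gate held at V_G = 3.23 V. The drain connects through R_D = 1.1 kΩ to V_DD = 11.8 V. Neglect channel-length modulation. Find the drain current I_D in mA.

V_GS = V_G = 3.23 V, so V_ov = 3.23 − 1.04 = 2.19 V.
k_n = μ_nC_ox · (W/L) = 6.7 mA/V².
Assume saturation: I_D = ½ k_n V_ov² = 0.5 × 6.7 × 2.19² = 16.1 mA, giving V_DS = V_DD − I_D R_D = 11.8 − 16.1 × 1.1 = -5.87 V.
But -5.87 V < V_ov = 2.19 V, so the device is actually in triode.
In triode I_D = k_n[V_ov V_DS − ½ V_DS²] and I_D = (V_DD − V_DS)/R_D. Equating: 3.69 V_DS² − 17.14 V_DS + 11.8 = 0, giving V_DS = 0.84 V (the root below V_ov).
I_D = (11.8 − 0.84) / 1.1 = 9.96 mA.

I_D = 9.96 mA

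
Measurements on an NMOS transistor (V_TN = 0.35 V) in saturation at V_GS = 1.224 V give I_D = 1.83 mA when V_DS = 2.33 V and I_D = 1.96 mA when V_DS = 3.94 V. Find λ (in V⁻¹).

With V_GS fixed, I_D ∝ (1 + λ V_DS) in saturation, so I_D2/I_D1 = (1 + λ V_DS2)/(1 + λ V_DS1).
1.96/1.83 = 1.071 = (1 + 3.94 λ)/(1 + 2.33 λ).
Solving: λ (I_D1 V_DS2 − I_D2 V_DS1) = I_D2 − I_D1, so λ = (1.96 − 1.83) / (1.83 × 3.94 − 1.96 × 2.33) = 0.13 / 2.64 = 0.0492 V⁻¹.

λ = 0.0492 V⁻¹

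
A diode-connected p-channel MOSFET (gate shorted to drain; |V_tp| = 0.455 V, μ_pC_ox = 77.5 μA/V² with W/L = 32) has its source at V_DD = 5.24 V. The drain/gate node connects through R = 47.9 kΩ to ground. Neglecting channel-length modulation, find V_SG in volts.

With gate tied to drain, V_SG = V_SD ≥ V_SG − |V_tp|, so the device is in saturation.
k_p = μ_pC_ox · (W/L) = 2.48 mA/V².
KCL at the drain: ½ k_p (V_SG − |V_tp|)² = (V_DD − V_SG)/R.
Let x = V_SG − 0.455. Then 59.4 x² + x − 4.785 = 0, giving x = 0.276 V (positive root), so V_SG = 0.731 V.
I_D = (V_DD − V_SG)/R = (5.24 − 0.731) / 47.9 = 0.0941 mA.

V_SG = 0.731 V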